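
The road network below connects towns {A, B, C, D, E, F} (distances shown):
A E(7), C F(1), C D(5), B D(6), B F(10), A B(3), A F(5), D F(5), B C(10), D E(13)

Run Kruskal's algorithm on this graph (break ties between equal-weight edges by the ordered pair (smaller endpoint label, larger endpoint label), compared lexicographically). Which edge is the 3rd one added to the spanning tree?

A-F

Kruskal: consider edges lightest-first.
C F (1): add — endpoints in different components.
A B (3): add — endpoints in different components.
A F (5): add — endpoints in different components.
C D (5): add — endpoints in different components.
D F (5): skip — D and F already connected.
B D (6): skip — B and D already connected.
A E (7): add — endpoints in different components.
The 3rd edge added is A F.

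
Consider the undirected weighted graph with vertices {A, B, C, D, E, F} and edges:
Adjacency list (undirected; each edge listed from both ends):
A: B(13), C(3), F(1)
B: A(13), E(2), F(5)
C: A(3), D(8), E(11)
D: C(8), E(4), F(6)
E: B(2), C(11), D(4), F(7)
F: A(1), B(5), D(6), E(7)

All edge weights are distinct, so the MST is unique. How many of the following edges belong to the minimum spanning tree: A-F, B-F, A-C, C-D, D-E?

4

Kruskal's algorithm — process edges by increasing weight (ties by edge label):
A-F (1): add — endpoints in different components.
B-E (2): add — endpoints in different components.
A-C (3): add — endpoints in different components.
D-E (4): add — endpoints in different components.
B-F (5): add — endpoints in different components.
MST edge set: {A-F, B-E, A-C, D-E, B-F}.
Of the listed edges, {A-F, B-F, A-C, D-E} are in the MST → 4.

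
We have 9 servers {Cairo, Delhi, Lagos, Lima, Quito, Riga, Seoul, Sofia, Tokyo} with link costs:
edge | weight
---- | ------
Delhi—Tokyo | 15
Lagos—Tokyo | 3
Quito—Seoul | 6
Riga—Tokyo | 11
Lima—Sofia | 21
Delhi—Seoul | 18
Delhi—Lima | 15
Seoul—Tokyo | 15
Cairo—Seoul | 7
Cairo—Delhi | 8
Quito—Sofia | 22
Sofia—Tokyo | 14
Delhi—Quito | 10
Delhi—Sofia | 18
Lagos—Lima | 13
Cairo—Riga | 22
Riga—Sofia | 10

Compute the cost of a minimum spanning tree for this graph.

73

Grow the tree from Tokyo using Prim:
Step 1: cheapest edge leaving the tree is Lagos—Tokyo (3); add Lagos.
Step 2: cheapest edge leaving the tree is Riga—Tokyo (11); add Riga.
Step 3: cheapest edge leaving the tree is Riga—Sofia (10); add Sofia.
Step 4: cheapest edge leaving the tree is Lagos—Lima (13); add Lima.
Step 5: cheapest edge leaving the tree is Delhi—Lima (15); add Delhi.
Step 6: cheapest edge leaving the tree is Cairo—Delhi (8); add Cairo.
Step 7: cheapest edge leaving the tree is Cairo—Seoul (7); add Seoul.
Step 8: cheapest edge leaving the tree is Quito—Seoul (6); add Quito.
MST edges: Lagos—Tokyo, Riga—Tokyo, Riga—Sofia, Lagos—Lima, Delhi—Lima, Cairo—Delhi, Cairo—Seoul, Quito—Seoul; total weight 3+11+10+13+15+8+7+6 = 73.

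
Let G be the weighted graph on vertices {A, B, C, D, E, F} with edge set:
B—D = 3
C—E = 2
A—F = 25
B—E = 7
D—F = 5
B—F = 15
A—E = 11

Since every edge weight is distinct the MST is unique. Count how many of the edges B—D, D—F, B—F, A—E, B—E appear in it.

Sort edges by weight, then run Kruskal:
C—E (2): add. Components now {A} {B} {C,E} {D} {F}
B—D (3): add. Components now {A} {B,D} {C,E} {F}
D—F (5): add. Components now {A} {B,D,F} {C,E}
B—E (7): add. Components now {A} {B,C,D,E,F}
A—E (11): add. Components now {A,B,C,D,E,F}
MST edge set: {C—E, B—D, D—F, B—E, A—E}.
Of the listed edges, {B—D, D—F, A—E, B—E} are in the MST → 4.

4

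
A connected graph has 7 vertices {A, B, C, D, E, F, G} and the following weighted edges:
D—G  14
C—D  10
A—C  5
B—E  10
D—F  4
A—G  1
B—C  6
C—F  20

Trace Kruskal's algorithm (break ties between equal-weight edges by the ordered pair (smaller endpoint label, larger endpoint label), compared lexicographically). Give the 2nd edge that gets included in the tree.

Kruskal's algorithm — process edges by increasing weight (ties by edge label):
A—G (1): add — endpoints in different components.
D—F (4): add — endpoints in different components.
A—C (5): add — endpoints in different components.
B—C (6): add — endpoints in different components.
B—E (10): add — endpoints in different components.
C—D (10): add — endpoints in different components.
The 2nd edge added is D—F.

D-F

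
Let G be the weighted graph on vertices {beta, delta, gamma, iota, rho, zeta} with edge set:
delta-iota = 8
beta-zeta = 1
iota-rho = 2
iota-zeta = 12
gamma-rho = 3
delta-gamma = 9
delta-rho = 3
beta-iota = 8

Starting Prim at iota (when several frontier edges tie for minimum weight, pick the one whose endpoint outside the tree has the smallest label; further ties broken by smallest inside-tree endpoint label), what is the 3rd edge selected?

gamma-rho

Prim's algorithm from iota:
Step 1: frontier [iota-rho 2, beta-iota 8, delta-iota 8, iota-zeta 12] → take iota-rho (2); add rho.
Step 2: frontier [beta-iota 8, delta-iota 8, iota-zeta 12, delta-rho 3, gamma-rho 3] → take delta-rho (3); add delta.
Step 3: frontier [delta-gamma 9, beta-iota 8, iota-zeta 12, gamma-rho 3] → take gamma-rho (3); add gamma.
Step 4: frontier [beta-iota 8, iota-zeta 12] → take beta-iota (8); add beta.
Step 5: frontier [beta-zeta 1, iota-zeta 12] → take beta-zeta (1); add zeta.
The 3rd edge added is gamma-rho.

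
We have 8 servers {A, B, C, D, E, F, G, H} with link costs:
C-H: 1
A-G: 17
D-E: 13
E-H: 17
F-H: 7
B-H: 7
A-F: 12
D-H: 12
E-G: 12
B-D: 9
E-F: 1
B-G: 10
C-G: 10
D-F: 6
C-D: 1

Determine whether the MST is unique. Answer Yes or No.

No

Kruskal: consider edges lightest-first.
C-D (1): add — endpoints in different components.
C-H (1): add — endpoints in different components.
E-F (1): add — endpoints in different components.
D-F (6): add — endpoints in different components.
B-H (7): add — endpoints in different components.
F-H (7): skip — F and H already connected.
B-D (9): skip — B and D already connected.
B-G (10): add — endpoints in different components.
C-G (10): skip — C and G already connected.
A-F (12): add — endpoints in different components.
Non-tree edge C-G has weight 10, equal to the heaviest edge on its tree cycle — swapping gives another MST of the same weight. Not unique.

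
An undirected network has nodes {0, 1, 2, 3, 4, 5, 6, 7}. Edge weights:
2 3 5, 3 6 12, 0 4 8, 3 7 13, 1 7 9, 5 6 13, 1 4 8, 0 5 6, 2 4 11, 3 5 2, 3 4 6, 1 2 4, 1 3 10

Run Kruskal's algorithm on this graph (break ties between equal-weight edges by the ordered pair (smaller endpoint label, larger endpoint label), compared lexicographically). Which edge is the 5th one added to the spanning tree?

Kruskal: consider edges lightest-first.
3 5 (2): add — endpoints in different components.
1 2 (4): add — endpoints in different components.
2 3 (5): add — endpoints in different components.
0 5 (6): add — endpoints in different components.
3 4 (6): add — endpoints in different components.
0 4 (8): skip — 0 and 4 already connected.
1 4 (8): skip — 1 and 4 already connected.
1 7 (9): add — endpoints in different components.
1 3 (10): skip — 1 and 3 already connected.
2 4 (11): skip — 2 and 4 already connected.
3 6 (12): add — endpoints in different components.
The 5th edge added is 3 4.

3-4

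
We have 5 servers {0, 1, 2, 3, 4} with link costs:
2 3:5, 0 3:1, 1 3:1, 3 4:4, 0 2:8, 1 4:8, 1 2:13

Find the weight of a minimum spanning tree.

11

Kruskal: consider edges lightest-first.
0 3 (1): add. Components now {0,3} {1} {2} {4}
1 3 (1): add. Components now {0,1,3} {2} {4}
3 4 (4): add. Components now {0,1,3,4} {2}
2 3 (5): add. Components now {0,1,2,3,4}
MST edges: 0 3, 1 3, 3 4, 2 3; total weight 1+1+4+5 = 11.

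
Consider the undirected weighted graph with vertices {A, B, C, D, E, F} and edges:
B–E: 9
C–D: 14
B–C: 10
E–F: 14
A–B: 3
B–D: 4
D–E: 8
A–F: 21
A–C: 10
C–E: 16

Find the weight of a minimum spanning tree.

Prim, starting at E.
Step 1: frontier [D–E 8, B–E 9, E–F 14, C–E 16] → take D–E (8); add D.
Step 2: frontier [B–D 4, C–D 14, B–E 9, E–F 14, C–E 16] → take B–D (4); add B.
Step 3: frontier [A–B 3, B–C 10, C–D 14, E–F 14, C–E 16] → take A–B (3); add A.
Step 4: frontier [A–C 10, A–F 21, B–C 10, C–D 14, E–F 14, C–E 16] → take A–C (10); add C.
Step 5: frontier [A–F 21, E–F 14] → take E–F (14); add F.
MST edges: D–E, B–D, A–B, A–C, E–F; total weight 8+4+3+10+14 = 39.

39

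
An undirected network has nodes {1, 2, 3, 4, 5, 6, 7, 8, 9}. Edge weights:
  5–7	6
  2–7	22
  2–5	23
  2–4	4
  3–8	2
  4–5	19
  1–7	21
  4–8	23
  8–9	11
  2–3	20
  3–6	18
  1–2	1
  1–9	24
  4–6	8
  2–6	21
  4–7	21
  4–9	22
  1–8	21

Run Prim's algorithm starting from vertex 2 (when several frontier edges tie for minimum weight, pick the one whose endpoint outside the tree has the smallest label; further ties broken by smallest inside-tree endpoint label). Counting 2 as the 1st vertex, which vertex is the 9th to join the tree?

7

Prim, starting at 2.
Step 1: cheapest edge leaving the tree is 1–2 (1); add 1.
Step 2: cheapest edge leaving the tree is 2–4 (4); add 4.
Step 3: cheapest edge leaving the tree is 4–6 (8); add 6.
Step 4: cheapest edge leaving the tree is 3–6 (18); add 3.
Step 5: cheapest edge leaving the tree is 3–8 (2); add 8.
Step 6: cheapest edge leaving the tree is 8–9 (11); add 9.
Step 7: cheapest edge leaving the tree is 4–5 (19); add 5.
Step 8: cheapest edge leaving the tree is 5–7 (6); add 7.
Vertex order: 2, 1, 4, 6, 3, 8, 9, 5, 7. The 9th vertex is 7.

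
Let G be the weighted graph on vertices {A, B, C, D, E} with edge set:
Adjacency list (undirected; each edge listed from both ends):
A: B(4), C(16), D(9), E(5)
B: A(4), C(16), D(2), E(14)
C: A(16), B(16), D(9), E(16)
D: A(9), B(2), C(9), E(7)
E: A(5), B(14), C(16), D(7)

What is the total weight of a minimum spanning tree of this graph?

Sort edges by weight, then run Kruskal:
B—D (2): add — endpoints in different components.
A—B (4): add — endpoints in different components.
A—E (5): add — endpoints in different components.
D—E (7): skip — D and E already connected.
A—D (9): skip — A and D already connected.
C—D (9): add — endpoints in different components.
MST edges: B—D, A—B, A—E, C—D; total weight 2+4+5+9 = 20.

20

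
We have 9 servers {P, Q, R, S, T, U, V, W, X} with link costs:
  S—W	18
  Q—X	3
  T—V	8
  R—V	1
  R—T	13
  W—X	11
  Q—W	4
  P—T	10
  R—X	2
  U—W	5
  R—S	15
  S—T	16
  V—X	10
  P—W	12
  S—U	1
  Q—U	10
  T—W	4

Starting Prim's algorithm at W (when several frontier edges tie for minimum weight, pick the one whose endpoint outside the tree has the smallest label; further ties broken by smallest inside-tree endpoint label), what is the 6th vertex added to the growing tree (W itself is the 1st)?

Prim's algorithm from W:
Step 1: cheapest edge leaving the tree is Q—W (4); add Q.
Step 2: cheapest edge leaving the tree is Q—X (3); add X.
Step 3: cheapest edge leaving the tree is R—X (2); add R.
Step 4: cheapest edge leaving the tree is R—V (1); add V.
Step 5: cheapest edge leaving the tree is T—W (4); add T.
Step 6: cheapest edge leaving the tree is U—W (5); add U.
Step 7: cheapest edge leaving the tree is S—U (1); add S.
Step 8: cheapest edge leaving the tree is P—T (10); add P.
Vertex order: W, Q, X, R, V, T, U, S, P. The 6th vertex is T.

T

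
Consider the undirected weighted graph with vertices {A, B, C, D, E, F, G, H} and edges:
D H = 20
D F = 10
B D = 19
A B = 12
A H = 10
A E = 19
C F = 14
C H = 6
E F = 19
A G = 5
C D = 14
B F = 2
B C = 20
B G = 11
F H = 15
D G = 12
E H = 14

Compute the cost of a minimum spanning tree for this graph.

58

Kruskal: consider edges lightest-first.
B F (2): add — endpoints in different components.
A G (5): add — endpoints in different components.
C H (6): add — endpoints in different components.
A H (10): add — endpoints in different components.
D F (10): add — endpoints in different components.
B G (11): add — endpoints in different components.
A B (12): skip — A and B already connected.
D G (12): skip — D and G already connected.
C D (14): skip — C and D already connected.
C F (14): skip — C and F already connected.
E H (14): add — endpoints in different components.
MST edges: B F, A G, C H, A H, D F, B G, E H; total weight 2+5+6+10+10+11+14 = 58.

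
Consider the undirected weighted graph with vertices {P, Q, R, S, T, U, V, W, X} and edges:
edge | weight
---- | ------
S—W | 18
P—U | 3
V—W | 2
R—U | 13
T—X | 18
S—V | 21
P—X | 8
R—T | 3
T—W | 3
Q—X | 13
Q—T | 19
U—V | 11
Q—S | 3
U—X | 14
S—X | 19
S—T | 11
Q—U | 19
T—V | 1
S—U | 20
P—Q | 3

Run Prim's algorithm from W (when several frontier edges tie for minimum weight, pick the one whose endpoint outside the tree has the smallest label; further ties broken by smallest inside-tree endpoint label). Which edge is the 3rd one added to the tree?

Prim, starting at W.
Step 1: cheapest edge leaving the tree is V—W (2); add V.
Step 2: cheapest edge leaving the tree is T—V (1); add T.
Step 3: cheapest edge leaving the tree is R—T (3); add R.
Step 4: cheapest edge leaving the tree is S—T (11); add S.
Step 5: cheapest edge leaving the tree is Q—S (3); add Q.
Step 6: cheapest edge leaving the tree is P—Q (3); add P.
Step 7: cheapest edge leaving the tree is P—U (3); add U.
Step 8: cheapest edge leaving the tree is P—X (8); add X.
The 3rd edge added is R—T.

R-T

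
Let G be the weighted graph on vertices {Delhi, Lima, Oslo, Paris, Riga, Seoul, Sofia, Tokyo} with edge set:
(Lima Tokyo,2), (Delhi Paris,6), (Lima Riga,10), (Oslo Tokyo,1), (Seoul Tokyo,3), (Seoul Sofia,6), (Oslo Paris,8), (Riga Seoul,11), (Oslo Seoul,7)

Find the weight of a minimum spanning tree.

Kruskal: consider edges lightest-first.
Oslo Tokyo (1): add — endpoints in different components.
Lima Tokyo (2): add — endpoints in different components.
Seoul Tokyo (3): add — endpoints in different components.
Delhi Paris (6): add — endpoints in different components.
Seoul Sofia (6): add — endpoints in different components.
Oslo Seoul (7): skip — Seoul and Oslo already connected.
Oslo Paris (8): add — endpoints in different components.
Lima Riga (10): add — endpoints in different components.
MST edges: Oslo Tokyo, Lima Tokyo, Seoul Tokyo, Delhi Paris, Seoul Sofia, Oslo Paris, Lima Riga; total weight 1+2+3+6+6+8+10 = 36.

36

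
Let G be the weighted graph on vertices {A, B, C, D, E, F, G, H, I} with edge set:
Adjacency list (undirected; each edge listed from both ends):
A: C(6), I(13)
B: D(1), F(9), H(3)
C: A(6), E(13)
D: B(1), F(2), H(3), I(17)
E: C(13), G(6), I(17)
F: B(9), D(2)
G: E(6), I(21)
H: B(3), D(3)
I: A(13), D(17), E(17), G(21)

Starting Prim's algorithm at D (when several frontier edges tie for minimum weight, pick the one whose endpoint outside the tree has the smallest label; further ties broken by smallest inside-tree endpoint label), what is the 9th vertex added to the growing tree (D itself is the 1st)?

G

Prim's algorithm from D:
Step 1: frontier [B—D 1, D—F 2, D—H 3, D—I 17] → take B—D (1); add B.
Step 2: frontier [B—H 3, B—F 9, D—F 2, D—H 3, D—I 17] → take D—F (2); add F.
Step 3: frontier [B—H 3, D—H 3, D—I 17] → take B—H (3); add H.
Step 4: frontier [D—I 17] → take D—I (17); add I.
Step 5: frontier [A—I 13, E—I 17, G—I 21] → take A—I (13); add A.
Step 6: frontier [A—C 6, E—I 17, G—I 21] → take A—C (6); add C.
Step 7: frontier [C—E 13, E—I 17, G—I 21] → take C—E (13); add E.
Step 8: frontier [E—G 6, G—I 21] → take E—G (6); add G.
Vertex order: D, B, F, H, I, A, C, E, G. The 9th vertex is G.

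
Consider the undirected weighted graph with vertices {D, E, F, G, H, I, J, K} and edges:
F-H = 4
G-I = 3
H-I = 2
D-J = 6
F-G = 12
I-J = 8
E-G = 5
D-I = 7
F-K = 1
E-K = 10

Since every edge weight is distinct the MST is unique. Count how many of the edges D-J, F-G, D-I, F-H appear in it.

Sort edges by weight, then run Kruskal:
F-K (1): add — endpoints in different components.
H-I (2): add — endpoints in different components.
G-I (3): add — endpoints in different components.
F-H (4): add — endpoints in different components.
E-G (5): add — endpoints in different components.
D-J (6): add — endpoints in different components.
D-I (7): add — endpoints in different components.
MST edge set: {F-K, H-I, G-I, F-H, E-G, D-J, D-I}.
Of the listed edges, {D-J, D-I, F-H} are in the MST → 3.

3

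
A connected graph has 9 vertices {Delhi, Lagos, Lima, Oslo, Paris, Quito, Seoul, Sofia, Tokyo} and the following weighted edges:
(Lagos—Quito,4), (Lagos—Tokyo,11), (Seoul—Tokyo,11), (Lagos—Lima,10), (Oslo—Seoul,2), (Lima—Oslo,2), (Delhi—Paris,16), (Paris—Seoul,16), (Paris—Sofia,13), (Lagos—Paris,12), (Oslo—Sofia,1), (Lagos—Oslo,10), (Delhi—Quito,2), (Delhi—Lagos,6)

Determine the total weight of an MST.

Kruskal's algorithm — process edges by increasing weight (ties by edge label):
Oslo—Sofia (1): add — endpoints in different components.
Delhi—Quito (2): add — endpoints in different components.
Lima—Oslo (2): add — endpoints in different components.
Oslo—Seoul (2): add — endpoints in different components.
Lagos—Quito (4): add — endpoints in different components.
Delhi—Lagos (6): skip — Lagos and Delhi already connected.
Lagos—Lima (10): add — endpoints in different components.
Lagos—Oslo (10): skip — Lagos and Oslo already connected.
Lagos—Tokyo (11): add — endpoints in different components.
Seoul—Tokyo (11): skip — Tokyo and Seoul already connected.
Lagos—Paris (12): add — endpoints in different components.
MST edges: Oslo—Sofia, Delhi—Quito, Lima—Oslo, Oslo—Seoul, Lagos—Quito, Lagos—Lima, Lagos—Tokyo, Lagos—Paris; total weight 1+2+2+2+4+10+11+12 = 44.

44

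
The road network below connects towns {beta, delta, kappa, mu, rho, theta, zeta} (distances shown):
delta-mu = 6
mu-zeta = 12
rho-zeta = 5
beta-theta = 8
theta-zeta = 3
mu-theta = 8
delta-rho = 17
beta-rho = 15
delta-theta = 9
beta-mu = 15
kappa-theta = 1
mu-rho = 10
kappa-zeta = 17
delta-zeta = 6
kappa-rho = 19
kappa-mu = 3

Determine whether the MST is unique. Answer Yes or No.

Sort edges by weight, then run Kruskal:
kappa-theta (1): add. Components now {delta} {zeta} {rho} {kappa,theta} {mu} {beta}
kappa-mu (3): add. Components now {delta} {zeta} {rho} {kappa,mu,theta} {beta}
theta-zeta (3): add. Components now {delta} {kappa,mu,theta,zeta} {rho} {beta}
rho-zeta (5): add. Components now {delta} {kappa,mu,rho,theta,zeta} {beta}
delta-mu (6): add. Components now {delta,kappa,mu,rho,theta,zeta} {beta}
delta-zeta (6): skip — delta and zeta already connected.
beta-theta (8): add. Components now {beta,delta,kappa,mu,rho,theta,zeta}
Non-tree edge delta-zeta has weight 6, equal to the heaviest edge on its tree cycle — swapping gives another MST of the same weight. Not unique.

No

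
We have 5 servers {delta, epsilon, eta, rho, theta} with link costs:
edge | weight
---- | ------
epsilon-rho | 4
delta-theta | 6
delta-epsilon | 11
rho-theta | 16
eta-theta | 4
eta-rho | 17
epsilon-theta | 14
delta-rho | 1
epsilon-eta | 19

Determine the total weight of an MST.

15

Sort edges by weight, then run Kruskal:
delta-rho (1): add — endpoints in different components.
epsilon-rho (4): add — endpoints in different components.
eta-theta (4): add — endpoints in different components.
delta-theta (6): add — endpoints in different components.
MST edges: delta-rho, epsilon-rho, eta-theta, delta-theta; total weight 1+4+4+6 = 15.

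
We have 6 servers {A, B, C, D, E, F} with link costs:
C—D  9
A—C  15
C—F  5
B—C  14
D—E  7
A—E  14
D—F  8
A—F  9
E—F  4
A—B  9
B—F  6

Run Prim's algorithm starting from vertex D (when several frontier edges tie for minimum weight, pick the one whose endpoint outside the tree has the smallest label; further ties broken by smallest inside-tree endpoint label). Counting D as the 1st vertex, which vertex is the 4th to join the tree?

Grow the tree from D using Prim:
Step 1: frontier [D—E 7, D—F 8, C—D 9] → take D—E (7); add E.
Step 2: frontier [D—F 8, C—D 9, E—F 4, A—E 14] → take E—F (4); add F.
Step 3: frontier [C—D 9, A—E 14, C—F 5, B—F 6, A—F 9] → take C—F (5); add C.
Step 4: frontier [B—C 14, A—C 15, A—E 14, B—F 6, A—F 9] → take B—F (6); add B.
Step 5: frontier [A—B 9, A—C 15, A—E 14, A—F 9] → take A—B (9); add A.
Vertex order: D, E, F, C, B, A. The 4th vertex is C.

C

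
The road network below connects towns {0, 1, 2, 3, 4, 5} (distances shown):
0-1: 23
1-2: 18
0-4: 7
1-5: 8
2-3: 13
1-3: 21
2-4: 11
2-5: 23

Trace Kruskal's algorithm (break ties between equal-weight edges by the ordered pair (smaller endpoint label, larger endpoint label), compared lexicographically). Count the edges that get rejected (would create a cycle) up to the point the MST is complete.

Kruskal's algorithm — process edges by increasing weight (ties by edge label):
0-4 (7): add. Components now {0,4} {1} {2} {3} {5}
1-5 (8): add. Components now {0,4} {1,5} {2} {3}
2-4 (11): add. Components now {0,2,4} {1,5} {3}
2-3 (13): add. Components now {0,2,3,4} {1,5}
1-2 (18): add. Components now {0,1,2,3,4,5}
Edges rejected before the tree was complete: 0.

0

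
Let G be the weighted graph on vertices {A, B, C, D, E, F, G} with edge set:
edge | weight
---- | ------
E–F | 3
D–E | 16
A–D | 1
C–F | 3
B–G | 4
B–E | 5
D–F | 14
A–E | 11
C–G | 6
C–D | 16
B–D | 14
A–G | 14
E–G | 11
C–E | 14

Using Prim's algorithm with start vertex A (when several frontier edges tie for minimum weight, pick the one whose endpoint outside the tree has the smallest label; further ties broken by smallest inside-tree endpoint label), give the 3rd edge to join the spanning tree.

Prim's algorithm from A:
Step 1: cheapest edge leaving the tree is A–D (1); add D.
Step 2: cheapest edge leaving the tree is A–E (11); add E.
Step 3: cheapest edge leaving the tree is E–F (3); add F.
Step 4: cheapest edge leaving the tree is C–F (3); add C.
Step 5: cheapest edge leaving the tree is B–E (5); add B.
Step 6: cheapest edge leaving the tree is B–G (4); add G.
The 3rd edge added is E–F.

E-F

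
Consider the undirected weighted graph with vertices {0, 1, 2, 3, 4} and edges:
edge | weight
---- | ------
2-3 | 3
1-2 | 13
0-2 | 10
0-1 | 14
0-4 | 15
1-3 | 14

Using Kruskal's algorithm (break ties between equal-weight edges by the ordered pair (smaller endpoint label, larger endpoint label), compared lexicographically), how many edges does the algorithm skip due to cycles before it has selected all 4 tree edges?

Sort edges by weight, then run Kruskal:
2-3 (3): add — endpoints in different components.
0-2 (10): add — endpoints in different components.
1-2 (13): add — endpoints in different components.
0-1 (14): skip — 0 and 1 already connected.
1-3 (14): skip — 1 and 3 already connected.
0-4 (15): add — endpoints in different components.
Edges rejected before the tree was complete: 2.

2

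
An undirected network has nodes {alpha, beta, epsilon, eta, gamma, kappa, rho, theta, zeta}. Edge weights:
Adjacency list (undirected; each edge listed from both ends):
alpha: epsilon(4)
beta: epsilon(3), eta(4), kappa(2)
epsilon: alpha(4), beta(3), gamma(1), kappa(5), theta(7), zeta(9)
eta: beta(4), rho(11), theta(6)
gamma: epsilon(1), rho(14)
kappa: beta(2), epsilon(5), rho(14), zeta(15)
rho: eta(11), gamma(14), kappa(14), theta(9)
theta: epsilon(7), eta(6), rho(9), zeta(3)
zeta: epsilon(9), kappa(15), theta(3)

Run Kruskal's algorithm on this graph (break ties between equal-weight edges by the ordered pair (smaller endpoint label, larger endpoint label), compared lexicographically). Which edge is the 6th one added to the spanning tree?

Sort edges by weight, then run Kruskal:
epsilon gamma (1): add — endpoints in different components.
beta kappa (2): add — endpoints in different components.
beta epsilon (3): add — endpoints in different components.
theta zeta (3): add — endpoints in different components.
alpha epsilon (4): add — endpoints in different components.
beta eta (4): add — endpoints in different components.
epsilon kappa (5): skip — epsilon and kappa already connected.
eta theta (6): add — endpoints in different components.
epsilon theta (7): skip — epsilon and theta already connected.
epsilon zeta (9): skip — epsilon and zeta already connected.
rho theta (9): add — endpoints in different components.
The 6th edge added is beta eta.

beta-eta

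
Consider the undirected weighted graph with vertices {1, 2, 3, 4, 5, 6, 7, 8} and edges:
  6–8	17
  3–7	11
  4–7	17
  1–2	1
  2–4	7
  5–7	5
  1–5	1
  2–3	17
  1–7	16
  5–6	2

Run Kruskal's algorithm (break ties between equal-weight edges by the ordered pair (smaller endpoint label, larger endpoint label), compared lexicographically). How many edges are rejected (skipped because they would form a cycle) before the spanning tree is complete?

3

Kruskal's algorithm — process edges by increasing weight (ties by edge label):
1–2 (1): add — endpoints in different components.
1–5 (1): add — endpoints in different components.
5–6 (2): add — endpoints in different components.
5–7 (5): add — endpoints in different components.
2–4 (7): add — endpoints in different components.
3–7 (11): add — endpoints in different components.
1–7 (16): skip — 1 and 7 already connected.
2–3 (17): skip — 2 and 3 already connected.
4–7 (17): skip — 4 and 7 already connected.
6–8 (17): add — endpoints in different components.
Edges rejected before the tree was complete: 3.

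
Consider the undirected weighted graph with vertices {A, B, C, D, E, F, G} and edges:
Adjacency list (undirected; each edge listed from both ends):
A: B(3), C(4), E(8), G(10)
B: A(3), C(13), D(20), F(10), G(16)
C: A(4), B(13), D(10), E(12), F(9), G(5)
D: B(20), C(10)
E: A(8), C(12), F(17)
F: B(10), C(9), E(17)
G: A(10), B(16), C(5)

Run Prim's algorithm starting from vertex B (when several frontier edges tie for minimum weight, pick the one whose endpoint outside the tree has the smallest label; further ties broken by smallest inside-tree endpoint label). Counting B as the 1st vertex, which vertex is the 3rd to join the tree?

Grow the tree from B using Prim:
Step 1: cheapest edge leaving the tree is A B (3); add A.
Step 2: cheapest edge leaving the tree is A C (4); add C.
Step 3: cheapest edge leaving the tree is C G (5); add G.
Step 4: cheapest edge leaving the tree is A E (8); add E.
Step 5: cheapest edge leaving the tree is C F (9); add F.
Step 6: cheapest edge leaving the tree is C D (10); add D.
Vertex order: B, A, C, G, E, F, D. The 3rd vertex is C.

C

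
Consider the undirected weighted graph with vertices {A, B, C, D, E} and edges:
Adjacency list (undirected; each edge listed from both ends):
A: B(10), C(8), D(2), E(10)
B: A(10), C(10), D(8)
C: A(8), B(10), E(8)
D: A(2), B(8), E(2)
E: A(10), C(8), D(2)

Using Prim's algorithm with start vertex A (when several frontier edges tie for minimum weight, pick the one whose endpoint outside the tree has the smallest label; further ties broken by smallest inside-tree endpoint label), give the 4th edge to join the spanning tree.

A-C

Prim's algorithm from A:
Step 1: frontier [A D 2, A C 8, A B 10, A E 10] → take A D (2); add D.
Step 2: frontier [A C 8, A B 10, A E 10, D E 2, B D 8] → take D E (2); add E.
Step 3: frontier [A C 8, A B 10, B D 8, C E 8] → take B D (8); add B.
Step 4: frontier [A C 8, B C 10, C E 8] → take A C (8); add C.
The 4th edge added is A C.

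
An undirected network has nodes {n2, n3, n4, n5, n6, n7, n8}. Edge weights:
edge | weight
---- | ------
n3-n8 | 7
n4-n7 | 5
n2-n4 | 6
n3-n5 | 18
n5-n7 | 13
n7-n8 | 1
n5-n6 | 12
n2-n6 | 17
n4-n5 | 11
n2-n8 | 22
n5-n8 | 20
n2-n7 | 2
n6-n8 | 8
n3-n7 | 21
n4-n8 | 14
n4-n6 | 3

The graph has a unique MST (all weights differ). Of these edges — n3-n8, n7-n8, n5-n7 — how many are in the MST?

2

Kruskal: consider edges lightest-first.
n7-n8 (1): add. Components now {n6} {n2} {n7,n8} {n3} {n4} {n5}
n2-n7 (2): add. Components now {n6} {n2,n7,n8} {n3} {n4} {n5}
n4-n6 (3): add. Components now {n4,n6} {n2,n7,n8} {n3} {n5}
n4-n7 (5): add. Components now {n2,n4,n6,n7,n8} {n3} {n5}
n2-n4 (6): skip — n2 and n4 already connected.
n3-n8 (7): add. Components now {n2,n3,n4,n6,n7,n8} {n5}
n6-n8 (8): skip — n6 and n8 already connected.
n4-n5 (11): add. Components now {n2,n3,n4,n5,n6,n7,n8}
MST edge set: {n7-n8, n2-n7, n4-n6, n4-n7, n3-n8, n4-n5}.
Of the listed edges, {n3-n8, n7-n8} are in the MST → 2.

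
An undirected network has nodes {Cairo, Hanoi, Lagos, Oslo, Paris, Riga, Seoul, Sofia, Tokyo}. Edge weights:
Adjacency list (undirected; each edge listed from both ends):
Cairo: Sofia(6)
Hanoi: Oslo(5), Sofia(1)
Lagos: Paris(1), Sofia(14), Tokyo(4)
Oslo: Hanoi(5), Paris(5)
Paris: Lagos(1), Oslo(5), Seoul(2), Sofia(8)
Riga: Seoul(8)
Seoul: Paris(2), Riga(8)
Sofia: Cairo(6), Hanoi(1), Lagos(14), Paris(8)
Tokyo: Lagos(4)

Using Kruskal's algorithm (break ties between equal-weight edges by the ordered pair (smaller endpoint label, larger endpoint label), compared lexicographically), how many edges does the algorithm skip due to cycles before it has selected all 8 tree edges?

1

Kruskal's algorithm — process edges by increasing weight (ties by edge label):
Hanoi Sofia (1): add — endpoints in different components.
Lagos Paris (1): add — endpoints in different components.
Paris Seoul (2): add — endpoints in different components.
Lagos Tokyo (4): add — endpoints in different components.
Hanoi Oslo (5): add — endpoints in different components.
Oslo Paris (5): add — endpoints in different components.
Cairo Sofia (6): add — endpoints in different components.
Paris Sofia (8): skip — Sofia and Paris already connected.
Riga Seoul (8): add — endpoints in different components.
Edges rejected before the tree was complete: 1.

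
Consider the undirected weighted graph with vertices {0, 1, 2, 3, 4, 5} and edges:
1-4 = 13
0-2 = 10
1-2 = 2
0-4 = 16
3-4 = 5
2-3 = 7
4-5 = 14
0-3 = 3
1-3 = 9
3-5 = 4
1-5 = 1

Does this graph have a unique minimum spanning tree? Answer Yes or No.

Yes

Kruskal: consider edges lightest-first.
1-5 (1): add. Components now {0} {1,5} {2} {3} {4}
1-2 (2): add. Components now {0} {1,2,5} {3} {4}
0-3 (3): add. Components now {0,3} {1,2,5} {4}
3-5 (4): add. Components now {0,1,2,3,5} {4}
3-4 (5): add. Components now {0,1,2,3,4,5}
Every non-tree edge has weight strictly greater than the heaviest edge on the tree path between its endpoints, so the MST is unique.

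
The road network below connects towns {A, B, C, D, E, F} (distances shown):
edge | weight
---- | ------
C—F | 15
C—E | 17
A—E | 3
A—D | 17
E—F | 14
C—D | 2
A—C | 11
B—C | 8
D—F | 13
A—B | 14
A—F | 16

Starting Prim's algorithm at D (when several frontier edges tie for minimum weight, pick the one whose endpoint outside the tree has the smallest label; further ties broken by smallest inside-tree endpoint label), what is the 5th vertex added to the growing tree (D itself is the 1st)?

Prim, starting at D.
Step 1: cheapest edge leaving the tree is C—D (2); add C.
Step 2: cheapest edge leaving the tree is B—C (8); add B.
Step 3: cheapest edge leaving the tree is A—C (11); add A.
Step 4: cheapest edge leaving the tree is A—E (3); add E.
Step 5: cheapest edge leaving the tree is D—F (13); add F.
Vertex order: D, C, B, A, E, F. The 5th vertex is E.

E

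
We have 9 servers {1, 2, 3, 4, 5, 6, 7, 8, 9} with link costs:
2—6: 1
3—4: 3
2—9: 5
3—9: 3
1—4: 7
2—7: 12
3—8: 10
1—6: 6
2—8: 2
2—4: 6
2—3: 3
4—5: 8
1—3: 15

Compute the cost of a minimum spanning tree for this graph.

38

Prim, starting at 3.
Step 1: frontier [2—3 3, 3—4 3, 3—9 3, 3—8 10, 1—3 15] → take 2—3 (3); add 2.
Step 2: frontier [2—6 1, 2—8 2, 2—9 5, 2—4 6, 2—7 12, 3—4 3, 3—9 3, 3—8 10, 1—3 15] → take 2—6 (1); add 6.
Step 3: frontier [2—8 2, 2—9 5, 2—4 6, 2—7 12, 3—4 3, 3—9 3, 3—8 10, 1—3 15, 1—6 6] → take 2—8 (2); add 8.
Step 4: frontier [2—9 5, 2—4 6, 2—7 12, 3—4 3, 3—9 3, 1—3 15, 1—6 6] → take 3—4 (3); add 4.
Step 5: frontier [2—9 5, 2—7 12, 3—9 3, 1—3 15, 1—4 7, 4—5 8, 1—6 6] → take 3—9 (3); add 9.
Step 6: frontier [2—7 12, 1—3 15, 1—4 7, 4—5 8, 1—6 6] → take 1—6 (6); add 1.
Step 7: frontier [2—7 12, 4—5 8] → take 4—5 (8); add 5.
Step 8: frontier [2—7 12] → take 2—7 (12); add 7.
MST edges: 2—3, 2—6, 2—8, 3—4, 3—9, 1—6, 4—5, 2—7; total weight 3+1+2+3+3+6+8+12 = 38.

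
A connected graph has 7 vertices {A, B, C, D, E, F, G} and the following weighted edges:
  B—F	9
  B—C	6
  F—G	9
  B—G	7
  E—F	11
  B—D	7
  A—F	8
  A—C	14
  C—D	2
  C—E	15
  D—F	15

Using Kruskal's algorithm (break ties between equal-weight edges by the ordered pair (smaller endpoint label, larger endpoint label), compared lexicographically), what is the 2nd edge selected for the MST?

B-C

Sort edges by weight, then run Kruskal:
C—D (2): add. Components now {A} {B} {C,D} {E} {F} {G}
B—C (6): add. Components now {A} {B,C,D} {E} {F} {G}
B—D (7): skip — B and D already connected.
B—G (7): add. Components now {A} {B,C,D,G} {E} {F}
A—F (8): add. Components now {A,F} {B,C,D,G} {E}
B—F (9): add. Components now {A,B,C,D,F,G} {E}
F—G (9): skip — F and G already connected.
E—F (11): add. Components now {A,B,C,D,E,F,G}
The 2nd edge added is B—C.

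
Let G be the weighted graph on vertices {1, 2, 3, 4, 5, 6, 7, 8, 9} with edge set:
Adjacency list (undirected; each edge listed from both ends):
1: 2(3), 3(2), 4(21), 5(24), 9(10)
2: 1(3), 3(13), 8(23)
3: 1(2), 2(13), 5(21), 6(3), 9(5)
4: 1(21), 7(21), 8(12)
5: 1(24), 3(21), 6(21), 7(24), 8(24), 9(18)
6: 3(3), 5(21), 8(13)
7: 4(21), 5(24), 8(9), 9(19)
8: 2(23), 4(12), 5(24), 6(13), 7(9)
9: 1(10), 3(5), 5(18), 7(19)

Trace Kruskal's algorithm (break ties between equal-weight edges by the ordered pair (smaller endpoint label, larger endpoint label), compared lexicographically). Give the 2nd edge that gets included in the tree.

Sort edges by weight, then run Kruskal:
1 3 (2): add — endpoints in different components.
1 2 (3): add — endpoints in different components.
3 6 (3): add — endpoints in different components.
3 9 (5): add — endpoints in different components.
7 8 (9): add — endpoints in different components.
1 9 (10): skip — 1 and 9 already connected.
4 8 (12): add — endpoints in different components.
2 3 (13): skip — 2 and 3 already connected.
6 8 (13): add — endpoints in different components.
5 9 (18): add — endpoints in different components.
The 2nd edge added is 1 2.

1-2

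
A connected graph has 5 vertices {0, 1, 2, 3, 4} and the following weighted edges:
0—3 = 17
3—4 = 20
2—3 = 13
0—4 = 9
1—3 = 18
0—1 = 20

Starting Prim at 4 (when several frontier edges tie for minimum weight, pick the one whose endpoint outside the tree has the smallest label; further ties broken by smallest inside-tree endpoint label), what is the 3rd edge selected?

2-3

Prim, starting at 4.
Step 1: cheapest edge leaving the tree is 0—4 (9); add 0.
Step 2: cheapest edge leaving the tree is 0—3 (17); add 3.
Step 3: cheapest edge leaving the tree is 2—3 (13); add 2.
Step 4: cheapest edge leaving the tree is 1—3 (18); add 1.
The 3rd edge added is 2—3.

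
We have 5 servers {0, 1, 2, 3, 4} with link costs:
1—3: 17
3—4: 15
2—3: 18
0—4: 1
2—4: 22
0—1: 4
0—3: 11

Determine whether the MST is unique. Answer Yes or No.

Yes

Kruskal: consider edges lightest-first.
0—4 (1): add — endpoints in different components.
0—1 (4): add — endpoints in different components.
0—3 (11): add — endpoints in different components.
3—4 (15): skip — 3 and 4 already connected.
1—3 (17): skip — 1 and 3 already connected.
2—3 (18): add — endpoints in different components.
Every non-tree edge has weight strictly greater than the heaviest edge on the tree path between its endpoints, so the MST is unique.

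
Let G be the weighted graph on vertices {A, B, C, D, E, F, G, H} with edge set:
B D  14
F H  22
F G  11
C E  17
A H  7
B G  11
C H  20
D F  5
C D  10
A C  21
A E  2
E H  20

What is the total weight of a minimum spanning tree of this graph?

63

Sort edges by weight, then run Kruskal:
A E (2): add — endpoints in different components.
D F (5): add — endpoints in different components.
A H (7): add — endpoints in different components.
C D (10): add — endpoints in different components.
B G (11): add — endpoints in different components.
F G (11): add — endpoints in different components.
B D (14): skip — B and D already connected.
C E (17): add — endpoints in different components.
MST edges: A E, D F, A H, C D, B G, F G, C E; total weight 2+5+7+10+11+11+17 = 63.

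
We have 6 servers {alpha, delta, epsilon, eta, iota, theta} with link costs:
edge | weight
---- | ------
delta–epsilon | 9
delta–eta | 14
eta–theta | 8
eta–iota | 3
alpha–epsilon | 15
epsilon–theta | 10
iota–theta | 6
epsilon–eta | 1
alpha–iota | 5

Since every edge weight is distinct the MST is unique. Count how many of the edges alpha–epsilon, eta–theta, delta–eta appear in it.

Sort edges by weight, then run Kruskal:
epsilon–eta (1): add — endpoints in different components.
eta–iota (3): add — endpoints in different components.
alpha–iota (5): add — endpoints in different components.
iota–theta (6): add — endpoints in different components.
eta–theta (8): skip — eta and theta already connected.
delta–epsilon (9): add — endpoints in different components.
MST edge set: {epsilon–eta, eta–iota, alpha–iota, iota–theta, delta–epsilon}.
Of the listed edges, {} are in the MST → 0.

0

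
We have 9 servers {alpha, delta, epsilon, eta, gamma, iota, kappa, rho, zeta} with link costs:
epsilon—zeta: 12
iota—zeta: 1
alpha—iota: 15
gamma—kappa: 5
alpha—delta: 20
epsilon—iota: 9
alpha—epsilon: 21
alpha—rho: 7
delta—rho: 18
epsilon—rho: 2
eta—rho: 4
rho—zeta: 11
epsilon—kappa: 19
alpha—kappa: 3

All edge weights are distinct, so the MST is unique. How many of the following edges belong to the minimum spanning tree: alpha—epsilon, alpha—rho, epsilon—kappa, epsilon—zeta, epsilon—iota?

Kruskal: consider edges lightest-first.
iota—zeta (1): add — endpoints in different components.
epsilon—rho (2): add — endpoints in different components.
alpha—kappa (3): add — endpoints in different components.
eta—rho (4): add — endpoints in different components.
gamma—kappa (5): add — endpoints in different components.
alpha—rho (7): add — endpoints in different components.
epsilon—iota (9): add — endpoints in different components.
rho—zeta (11): skip — zeta and rho already connected.
epsilon—zeta (12): skip — zeta and epsilon already connected.
alpha—iota (15): skip — iota and alpha already connected.
delta—rho (18): add — endpoints in different components.
MST edge set: {iota—zeta, epsilon—rho, alpha—kappa, eta—rho, gamma—kappa, alpha—rho, epsilon—iota, delta—rho}.
Of the listed edges, {alpha—rho, epsilon—iota} are in the MST → 2.

2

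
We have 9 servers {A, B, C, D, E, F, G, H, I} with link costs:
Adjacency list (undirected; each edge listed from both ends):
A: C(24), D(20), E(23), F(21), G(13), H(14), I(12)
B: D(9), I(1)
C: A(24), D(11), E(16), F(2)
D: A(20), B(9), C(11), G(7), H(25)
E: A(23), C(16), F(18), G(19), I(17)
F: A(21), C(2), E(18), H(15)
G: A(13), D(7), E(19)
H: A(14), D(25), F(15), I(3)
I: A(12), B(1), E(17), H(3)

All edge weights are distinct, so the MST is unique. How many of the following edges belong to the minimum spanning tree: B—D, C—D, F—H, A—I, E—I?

3

Kruskal's algorithm — process edges by increasing weight (ties by edge label):
B—I (1): add — endpoints in different components.
C—F (2): add — endpoints in different components.
H—I (3): add — endpoints in different components.
D—G (7): add — endpoints in different components.
B—D (9): add — endpoints in different components.
C—D (11): add — endpoints in different components.
A—I (12): add — endpoints in different components.
A—G (13): skip — A and G already connected.
A—H (14): skip — A and H already connected.
F—H (15): skip — F and H already connected.
C—E (16): add — endpoints in different components.
MST edge set: {B—I, C—F, H—I, D—G, B—D, C—D, A—I, C—E}.
Of the listed edges, {B—D, C—D, A—I} are in the MST → 3.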